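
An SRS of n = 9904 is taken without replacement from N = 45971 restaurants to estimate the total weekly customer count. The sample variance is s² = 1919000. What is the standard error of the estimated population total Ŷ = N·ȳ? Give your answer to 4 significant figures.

Var(Ŷ) = N²·Var(ȳ) = N²·(1 − n/N)·s²/n.
f = 9904/45971 = 0.21544017; Var(ȳ) = 0.78455983·1919000/9904 = 152.01639.
Var(Ŷ) = 45971² · 152.01639 = 3.2126123 × 10^11.
SE(Ŷ) = √(3.2126123 × 10^11) = 566800.

566800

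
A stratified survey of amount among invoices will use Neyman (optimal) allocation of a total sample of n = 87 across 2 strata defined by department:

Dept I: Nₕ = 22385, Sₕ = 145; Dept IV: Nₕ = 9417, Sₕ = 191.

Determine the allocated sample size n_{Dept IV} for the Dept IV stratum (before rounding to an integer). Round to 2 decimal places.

31.02

Neyman allocation: nₕ = n·NₕSₕ / Σⱼ NⱼSⱼ.
Σ NⱼSⱼ = 22385·145 + 9417·191 = 5.044472 × 10^6.
n_{Dept IV} = 87·9417·191 / (5.044472 × 10^6) = 31.02.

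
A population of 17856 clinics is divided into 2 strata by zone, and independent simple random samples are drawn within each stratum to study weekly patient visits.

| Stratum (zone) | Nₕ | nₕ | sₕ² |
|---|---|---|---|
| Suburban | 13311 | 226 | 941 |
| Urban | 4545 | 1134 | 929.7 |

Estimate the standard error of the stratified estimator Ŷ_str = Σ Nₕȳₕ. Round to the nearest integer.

27165

Var(Ŷ_str) = Σₕ Nₕ²(1 − fₕ)sₕ²/nₕ.
Suburban: 13311²·(1 − 226/13311)·941/226 = 7.2521302 × 10^8.
Urban: 4545²·(1 − 1134/4545)·929.7/1134 = 1.2709995 × 10^7.
Sum = 7.3792302 × 10^8.
SE = √(7.3792302 × 10^8) = 27165.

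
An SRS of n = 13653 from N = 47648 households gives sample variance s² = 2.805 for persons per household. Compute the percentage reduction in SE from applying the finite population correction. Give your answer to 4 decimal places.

f = n/N = 13653/47648 = 0.28653878.
SE_no-fpc = √(s²/n) = 0.014333505; SE_fpc = √((1−f)s²/n) = 0.012107029.
Ratio = √(1−f) = 0.84466633. Reduction = 100·(1 − 0.84466633) = 15.5334%.

15.5334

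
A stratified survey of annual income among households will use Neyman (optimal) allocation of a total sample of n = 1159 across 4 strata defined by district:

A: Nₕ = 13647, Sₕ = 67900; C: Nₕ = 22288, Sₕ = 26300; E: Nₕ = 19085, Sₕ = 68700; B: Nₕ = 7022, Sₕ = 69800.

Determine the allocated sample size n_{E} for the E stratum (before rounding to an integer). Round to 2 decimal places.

Neyman allocation: nₕ = n·NₕSₕ / Σⱼ NⱼSⱼ.
Σ NⱼSⱼ = 13647·67900 + 22288·26300 + 19085·68700 + 7022·69800 = 3.3140808 × 10^9.
n_{E} = 1159·19085·68700 / (3.3140808 × 10^9) = 458.53.

458.53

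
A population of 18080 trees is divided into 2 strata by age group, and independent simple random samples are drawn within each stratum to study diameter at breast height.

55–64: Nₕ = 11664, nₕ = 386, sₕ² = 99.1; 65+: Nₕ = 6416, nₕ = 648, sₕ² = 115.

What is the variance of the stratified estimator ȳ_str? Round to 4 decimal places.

Var(ȳ_str) = Σₕ Wₕ²(1 − fₕ)sₕ²/nₕ with Wₕ = Nₕ/N, N = 18080.
55–64: Wₕ = 0.64513274; term = 0.64513274²·(1 − 0.03309328)·99.1/386 = 0.10331636.
65+: Wₕ = 0.35486726; term = 0.35486726²·(1 − 0.10099751)·115/648 = 0.020091649.
Sum = 0.12340801.

0.1234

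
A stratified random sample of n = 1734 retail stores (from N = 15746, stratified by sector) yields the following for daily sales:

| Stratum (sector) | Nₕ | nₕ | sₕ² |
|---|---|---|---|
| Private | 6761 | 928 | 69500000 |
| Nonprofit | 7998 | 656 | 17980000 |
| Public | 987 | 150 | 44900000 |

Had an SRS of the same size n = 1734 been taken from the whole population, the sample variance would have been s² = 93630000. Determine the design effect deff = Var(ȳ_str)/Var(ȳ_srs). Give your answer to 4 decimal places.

Var(ȳ_str) = Σ Wₕ²(1−fₕ)sₕ²/nₕ with Wₕ = Nₕ/15746:
  Private: (6761/15746)²·(1−928/6761)·69500000/928 = 11912.399
  Nonprofit: (7998/15746)²·(1−656/7998)·17980000/656 = 6491.4413
  Public: (987/15746)²·(1−150/987)·44900000/150 = 997.37206
  → Var(ȳ_str) = 19401.212.
Var(ȳ_srs) = (1 − 1734/15746)·93630000/1734 = 48050.268.
deff = 19401.212 / 48050.268 = 0.4038.

0.4038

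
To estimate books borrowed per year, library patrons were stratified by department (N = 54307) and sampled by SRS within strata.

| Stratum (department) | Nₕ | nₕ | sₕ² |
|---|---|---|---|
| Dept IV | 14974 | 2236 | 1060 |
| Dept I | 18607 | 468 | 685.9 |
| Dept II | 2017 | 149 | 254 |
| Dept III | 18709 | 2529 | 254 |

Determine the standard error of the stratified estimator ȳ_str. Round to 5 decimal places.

0.45920

Var(ȳ_str) = Σₕ Wₕ²(1 − fₕ)sₕ²/nₕ with Wₕ = Nₕ/N, N = 54307.
Dept IV: Wₕ = 0.27572873; term = 0.27572873²·(1 − 0.14932550)·1060/2236 = 0.030659249.
Dept I: Wₕ = 0.34262618; term = 0.34262618²·(1 − 0.02515182)·685.9/468 = 0.16772316.
Dept II: Wₕ = 0.03714070; term = 0.03714070²·(1 − 0.07387209)·254/149 = 0.002177803.
Dept III: Wₕ = 0.34450439; term = 0.34450439²·(1 − 0.13517558)·254/2529 = 0.010308663.
Sum = 0.21086888.
SE = √(0.21086888) = 0.45920.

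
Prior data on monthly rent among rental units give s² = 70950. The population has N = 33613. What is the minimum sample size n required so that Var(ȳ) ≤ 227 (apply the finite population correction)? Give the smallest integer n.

Without fpc, n₀ = s²/D = 70950/227 = 312.5551.
With fpc, (1 − n/N)·s²/n ≤ D requires n ≥ n₀/(1 + n₀/N) = 312.5551/(1 + 312.5551/33613) = 309.6755.
Rounding up, n = 310.

310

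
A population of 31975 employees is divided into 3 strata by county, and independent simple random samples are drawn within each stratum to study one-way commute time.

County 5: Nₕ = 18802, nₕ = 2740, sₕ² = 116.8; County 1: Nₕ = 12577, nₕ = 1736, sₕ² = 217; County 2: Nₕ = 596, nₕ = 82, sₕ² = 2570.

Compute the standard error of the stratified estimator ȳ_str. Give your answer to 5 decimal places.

0.19660

Var(ȳ_str) = Σₕ Wₕ²(1 − fₕ)sₕ²/nₕ with Wₕ = Nₕ/N, N = 31975.
County 5: Wₕ = 0.58802189; term = 0.58802189²·(1 − 0.14572918)·116.8/2740 = 0.012591424.
County 1: Wₕ = 0.39333855; term = 0.39333855²·(1 − 0.13802974)·217/1736 = 0.016669989.
County 2: Wₕ = 0.01863956; term = 0.01863956²·(1 − 0.13758389)·2570/82 = 0.0093909071.
Sum = 0.03865232.
SE = √(0.03865232) = 0.19660.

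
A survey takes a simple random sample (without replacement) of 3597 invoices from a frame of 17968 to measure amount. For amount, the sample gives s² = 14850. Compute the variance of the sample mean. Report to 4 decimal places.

3.3020

Under SRS without replacement, Var(ȳ) = (1 − f)·s²/n with f = n/N = 3597/17968 = 0.20018923.
Var(ȳ) = (1 − 0.20018923)·14850/3597 = 0.79981077·4.1284404 = 3.3019711.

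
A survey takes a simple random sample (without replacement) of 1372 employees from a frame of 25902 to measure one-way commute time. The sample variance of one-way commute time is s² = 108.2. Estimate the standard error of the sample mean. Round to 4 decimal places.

0.2733

Under SRS without replacement, Var(ȳ) = (1 − f)·s²/n with f = n/N = 1372/25902 = 0.05296888.
Var(ȳ) = (1 − 0.05296888)·108.2/1372 = 0.94703112·0.078862974 = 0.07468569.
SE(ȳ) = √(0.07468569) = 0.2733.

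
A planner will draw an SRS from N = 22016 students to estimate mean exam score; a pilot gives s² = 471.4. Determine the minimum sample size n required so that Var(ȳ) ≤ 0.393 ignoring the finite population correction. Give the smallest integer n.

1200

Without fpc, n₀ = s²/D = 471.4/0.393 = 1199.4911.
Rounding up, n = 1200.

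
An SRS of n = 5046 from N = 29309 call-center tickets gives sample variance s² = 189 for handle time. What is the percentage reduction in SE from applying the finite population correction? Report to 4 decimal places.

f = n/N = 5046/29309 = 0.17216555.
SE_no-fpc = √(s²/n) = 0.193534; SE_fpc = √((1−f)s²/n) = 0.1760877.
Ratio = √(1−f) = 0.90985408. Reduction = 100·(1 − 0.90985408) = 9.0146%.

9.0146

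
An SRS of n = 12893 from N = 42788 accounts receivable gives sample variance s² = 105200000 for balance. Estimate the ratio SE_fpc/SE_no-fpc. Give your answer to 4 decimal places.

f = n/N = 12893/42788 = 0.30132280.
SE_no-fpc = √(s²/n) = 90.329765; SE_fpc = √((1−f)s²/n) = 75.503862.
Ratio = √(1−f) = 0.83586913.

0.8359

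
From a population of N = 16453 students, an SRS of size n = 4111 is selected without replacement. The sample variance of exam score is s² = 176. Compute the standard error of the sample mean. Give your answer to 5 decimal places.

0.17921

Under SRS without replacement, Var(ȳ) = (1 − f)·s²/n with f = n/N = 4111/16453 = 0.24986325.
Var(ȳ) = (1 − 0.24986325)·176/4111 = 0.75013675·0.042811968 = 0.032114831.
SE(ȳ) = √(0.032114831) = 0.17921.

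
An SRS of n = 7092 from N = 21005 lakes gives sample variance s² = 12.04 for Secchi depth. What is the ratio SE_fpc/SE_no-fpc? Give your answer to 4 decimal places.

f = n/N = 7092/21005 = 0.33763390.
SE_no-fpc = √(s²/n) = 0.041203004; SE_fpc = √((1−f)s²/n) = 0.033533426.
Ratio = √(1−f) = 0.81385877.

0.8139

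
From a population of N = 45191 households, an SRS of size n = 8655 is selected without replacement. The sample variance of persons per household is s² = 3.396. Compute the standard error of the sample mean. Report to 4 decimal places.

0.0178

Under SRS without replacement, Var(ȳ) = (1 − f)·s²/n with f = n/N = 8655/45191 = 0.19152044.
Var(ȳ) = (1 − 0.19152044)·3.396/8655 = 0.80847956·3.9237435 × 10^-4 = 3.1722664 × 10^-4.
SE(ȳ) = √(3.1722664 × 10^-4) = 0.0178.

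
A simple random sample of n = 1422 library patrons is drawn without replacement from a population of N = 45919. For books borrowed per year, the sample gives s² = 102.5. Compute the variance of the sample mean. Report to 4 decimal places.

0.0698

Under SRS without replacement, Var(ȳ) = (1 − f)·s²/n with f = n/N = 1422/45919 = 0.03096757.
Var(ȳ) = (1 − 0.03096757)·102.5/1422 = 0.96903243·0.072081575 = 0.069849384.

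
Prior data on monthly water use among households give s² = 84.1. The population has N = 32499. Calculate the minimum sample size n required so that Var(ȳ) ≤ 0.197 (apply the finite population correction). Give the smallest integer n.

422

Without fpc, n₀ = s²/D = 84.1/0.197 = 426.9036.
With fpc, (1 − n/N)·s²/n ≤ D requires n ≥ n₀/(1 + n₀/N) = 426.9036/(1 + 426.9036/32499) = 421.3685.
Rounding up, n = 422.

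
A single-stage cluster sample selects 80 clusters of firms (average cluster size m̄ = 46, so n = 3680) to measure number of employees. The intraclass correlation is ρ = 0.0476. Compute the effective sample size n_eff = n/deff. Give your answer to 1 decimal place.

1171.2

deff = 1 + (46 − 1)·0.0476 = 1 + 2.142 = 3.142.
n_eff = 3680 / 3.142 = 1171.2.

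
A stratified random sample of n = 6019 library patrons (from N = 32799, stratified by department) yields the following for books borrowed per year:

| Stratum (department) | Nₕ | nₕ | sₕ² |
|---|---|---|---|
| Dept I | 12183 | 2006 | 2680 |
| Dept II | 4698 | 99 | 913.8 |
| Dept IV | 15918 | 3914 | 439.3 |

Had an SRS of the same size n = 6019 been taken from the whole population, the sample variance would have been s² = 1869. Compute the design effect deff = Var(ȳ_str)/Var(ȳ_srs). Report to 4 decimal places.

Var(ȳ_str) = Σ Wₕ²(1−fₕ)sₕ²/nₕ with Wₕ = Nₕ/32799:
  Dept I: (12183/32799)²·(1−2006/12183)·2680/2006 = 0.15397729
  Dept II: (4698/32799)²·(1−99/4698)·913.8/99 = 0.18538354
  Dept IV: (15918/32799)²·(1−3914/15918)·439.3/3914 = 0.0199358
  → Var(ȳ_str) = 0.35929663.
Var(ȳ_srs) = (1 − 6019/32799)·1869/6019 = 0.25353325.
deff = 0.35929663 / 0.25353325 = 1.4172.

1.4172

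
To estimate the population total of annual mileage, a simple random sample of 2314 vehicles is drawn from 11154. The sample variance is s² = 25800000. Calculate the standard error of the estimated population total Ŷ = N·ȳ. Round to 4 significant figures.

Var(Ŷ) = N²·Var(ȳ) = N²·(1 − n/N)·s²/n.
f = 2314/11154 = 0.20745921; Var(ȳ) = 0.79254079·25800000/2314 = 8836.4531.
Var(Ŷ) = 11154² · 8836.4531 = 1.0993583 × 10^12.
SE(Ŷ) = √(1.0993583 × 10^12) = 1.049 × 10^6.

1.049 × 10^6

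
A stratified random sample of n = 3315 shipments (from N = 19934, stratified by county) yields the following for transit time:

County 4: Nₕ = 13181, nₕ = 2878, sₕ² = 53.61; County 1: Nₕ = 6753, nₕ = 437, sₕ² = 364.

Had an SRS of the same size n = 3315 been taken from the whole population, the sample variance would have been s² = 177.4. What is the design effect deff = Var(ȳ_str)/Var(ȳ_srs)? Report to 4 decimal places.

Var(ȳ_str) = Σ Wₕ²(1−fₕ)sₕ²/nₕ with Wₕ = Nₕ/19934:
  County 4: (13181/19934)²·(1−2878/13181)·53.61/2878 = 0.0063661691
  County 1: (6753/19934)²·(1−437/6753)·364/437 = 0.089406668
  → Var(ȳ_str) = 0.095772837.
Var(ȳ_srs) = (1 − 3315/19934)·177.4/3315 = 0.044614961.
deff = 0.095772837 / 0.044614961 = 2.1467.

2.1467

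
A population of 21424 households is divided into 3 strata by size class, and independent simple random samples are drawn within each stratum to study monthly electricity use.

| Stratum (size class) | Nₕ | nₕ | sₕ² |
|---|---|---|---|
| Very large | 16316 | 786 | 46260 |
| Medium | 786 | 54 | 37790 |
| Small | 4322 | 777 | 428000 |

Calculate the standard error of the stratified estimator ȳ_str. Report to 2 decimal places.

7.19

Var(ȳ_str) = Σₕ Wₕ²(1 − fₕ)sₕ²/nₕ with Wₕ = Nₕ/N, N = 21424.
Very large: Wₕ = 0.76157580; term = 0.76157580²·(1 − 0.04817357)·46260/786 = 32.491302.
Medium: Wₕ = 0.03668783; term = 0.03668783²·(1 − 0.06870229)·37790/54 = 0.87723437.
Small: Wₕ = 0.20173637; term = 0.20173637²·(1 − 0.17977788)·428000/777 = 18.387498.
Sum = 51.756034.
SE = √(51.756034) = 7.19.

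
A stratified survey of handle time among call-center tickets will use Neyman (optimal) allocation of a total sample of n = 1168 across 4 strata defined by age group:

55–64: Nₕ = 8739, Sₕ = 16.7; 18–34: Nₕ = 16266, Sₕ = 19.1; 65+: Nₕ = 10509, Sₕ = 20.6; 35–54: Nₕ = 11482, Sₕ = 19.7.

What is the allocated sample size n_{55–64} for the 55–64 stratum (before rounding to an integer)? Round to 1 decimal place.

Neyman allocation: nₕ = n·NₕSₕ / Σⱼ NⱼSⱼ.
Σ NⱼSⱼ = 8739·16.7 + 16266·19.1 + 10509·20.6 + 11482·19.7 = 899302.7.
n_{55–64} = 1168·8739·16.7 / 899302.7 = 189.5.

189.5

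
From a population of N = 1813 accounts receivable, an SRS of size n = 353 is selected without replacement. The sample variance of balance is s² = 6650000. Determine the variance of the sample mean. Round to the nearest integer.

15171

Under SRS without replacement, Var(ȳ) = (1 − f)·s²/n with f = n/N = 353/1813 = 0.19470491.
Var(ȳ) = (1 − 0.19470491)·6650000/353 = 0.80529509·18838.527 = 15170.573.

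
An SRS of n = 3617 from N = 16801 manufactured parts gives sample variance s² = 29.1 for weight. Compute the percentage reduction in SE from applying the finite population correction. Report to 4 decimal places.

f = n/N = 3617/16801 = 0.21528480.
SE_no-fpc = √(s²/n) = 0.089695827; SE_fpc = √((1−f)s²/n) = 0.079456288.
Ratio = √(1−f) = 0.88584152. Reduction = 100·(1 − 0.88584152) = 11.4158%.

11.4158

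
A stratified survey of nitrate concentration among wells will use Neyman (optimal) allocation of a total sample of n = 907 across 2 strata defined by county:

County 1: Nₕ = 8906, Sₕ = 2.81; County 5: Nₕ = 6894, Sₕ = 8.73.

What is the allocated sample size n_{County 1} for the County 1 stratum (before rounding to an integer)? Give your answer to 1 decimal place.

Neyman allocation: nₕ = n·NₕSₕ / Σⱼ NⱼSⱼ.
Σ NⱼSⱼ = 8906·2.81 + 6894·8.73 = 85210.48.
n_{County 1} = 907·8906·2.81 / 85210.48 = 266.4.

266.4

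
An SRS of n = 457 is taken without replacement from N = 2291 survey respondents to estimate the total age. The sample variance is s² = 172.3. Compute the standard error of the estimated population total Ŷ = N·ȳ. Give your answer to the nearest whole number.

1259

Var(Ŷ) = N²·Var(ȳ) = N²·(1 − n/N)·s²/n.
f = 457/2291 = 0.19947621; Var(ȳ) = 0.80052379·172.3/457 = 0.30181674.
Var(Ŷ) = 2291² · 0.30181674 = 1.5841398 × 10^6.
SE(Ŷ) = √(1.5841398 × 10^6) = 1259.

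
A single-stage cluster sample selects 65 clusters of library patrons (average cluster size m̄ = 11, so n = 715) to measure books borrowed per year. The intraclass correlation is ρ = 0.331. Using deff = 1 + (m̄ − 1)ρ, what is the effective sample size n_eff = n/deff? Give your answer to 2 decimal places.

165.89

deff = 1 + (11 − 1)·0.331 = 1 + 3.31 = 4.31.
n_eff = 715 / 4.31 = 165.89.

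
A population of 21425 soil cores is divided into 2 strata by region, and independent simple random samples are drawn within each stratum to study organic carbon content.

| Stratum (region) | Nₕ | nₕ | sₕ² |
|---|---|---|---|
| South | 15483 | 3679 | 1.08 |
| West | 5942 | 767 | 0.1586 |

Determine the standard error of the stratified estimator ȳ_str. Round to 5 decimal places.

0.01143

Var(ȳ_str) = Σₕ Wₕ²(1 − fₕ)sₕ²/nₕ with Wₕ = Nₕ/N, N = 21425.
South: Wₕ = 0.72266044; term = 0.72266044²·(1 − 0.23761545)·1.08/3679 = 1.1687904 × 10^-4.
West: Wₕ = 0.27733956; term = 0.27733956²·(1 − 0.12908112)·0.1586/767 = 1.3851894 × 10^-5.
Sum = 1.3073093 × 10^-4.
SE = √(1.3073093 × 10^-4) = 0.01143.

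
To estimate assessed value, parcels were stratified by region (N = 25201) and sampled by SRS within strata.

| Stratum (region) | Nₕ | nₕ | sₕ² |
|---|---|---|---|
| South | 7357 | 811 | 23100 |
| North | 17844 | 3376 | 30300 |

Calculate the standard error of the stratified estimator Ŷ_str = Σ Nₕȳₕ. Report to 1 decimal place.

Var(Ŷ_str) = Σₕ Nₕ²(1 − fₕ)sₕ²/nₕ.
South: 7357²·(1 − 811/7357)·23100/811 = 1.3717276 × 10^9.
North: 17844²·(1 − 3376/17844)·30300/3376 = 2.3170793 × 10^9.
Sum = 3.6888069 × 10^9.
SE = √(3.6888069 × 10^9) = 60735.5.

60735.5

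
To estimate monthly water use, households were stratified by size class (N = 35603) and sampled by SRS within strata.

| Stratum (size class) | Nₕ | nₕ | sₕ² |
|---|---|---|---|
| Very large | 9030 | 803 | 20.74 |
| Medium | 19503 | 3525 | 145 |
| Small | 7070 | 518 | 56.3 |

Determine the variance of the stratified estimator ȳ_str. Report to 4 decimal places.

Var(ȳ_str) = Σₕ Wₕ²(1 − fₕ)sₕ²/nₕ with Wₕ = Nₕ/N, N = 35603.
Very large: Wₕ = 0.25363031; term = 0.25363031²·(1 − 0.08892580)·20.74/803 = 0.001513733.
Medium: Wₕ = 0.54779092; term = 0.54779092²·(1 − 0.18074142)·145/3525 = 0.010112523.
Small: Wₕ = 0.19857877; term = 0.19857877²·(1 − 0.07326733)·56.3/518 = 0.0039719041.
Sum = 0.01559816.

0.0156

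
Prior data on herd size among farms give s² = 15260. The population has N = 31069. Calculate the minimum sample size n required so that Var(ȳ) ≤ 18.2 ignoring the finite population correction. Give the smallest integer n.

839

Without fpc, n₀ = s²/D = 15260/18.2 = 838.4615.
Rounding up, n = 839.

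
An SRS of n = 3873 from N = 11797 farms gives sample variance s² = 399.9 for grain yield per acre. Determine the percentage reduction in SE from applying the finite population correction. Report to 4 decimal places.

18.0429

f = n/N = 3873/11797 = 0.32830381.
SE_no-fpc = √(s²/n) = 0.3213305; SE_fpc = √((1−f)s²/n) = 0.26335308.
Ratio = √(1−f) = 0.81957074. Reduction = 100·(1 − 0.81957074) = 18.0429%.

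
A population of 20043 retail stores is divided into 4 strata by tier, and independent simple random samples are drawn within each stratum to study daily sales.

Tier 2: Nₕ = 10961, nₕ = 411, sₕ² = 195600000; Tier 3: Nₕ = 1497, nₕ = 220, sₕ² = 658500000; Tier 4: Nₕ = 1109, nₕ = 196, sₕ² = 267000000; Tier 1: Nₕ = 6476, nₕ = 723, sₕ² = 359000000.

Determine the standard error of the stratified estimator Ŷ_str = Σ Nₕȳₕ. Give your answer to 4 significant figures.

8.980 × 10^6

Var(Ŷ_str) = Σₕ Nₕ²(1 − fₕ)sₕ²/nₕ.
Tier 2: 10961²·(1 − 411/10961)·195600000/411 = 5.5033821 × 10^13.
Tier 3: 1497²·(1 − 220/1497)·658500000/220 = 5.7219729 × 10^12.
Tier 4: 1109²·(1 − 196/1109)·267000000/196 = 1.3792961 × 10^12.
Tier 1: 6476²·(1 − 723/6476)·359000000/723 = 1.8499388 × 10^13.
Sum = 8.0634478 × 10^13.
SE = √(8.0634478 × 10^13) = 8.980 × 10^6.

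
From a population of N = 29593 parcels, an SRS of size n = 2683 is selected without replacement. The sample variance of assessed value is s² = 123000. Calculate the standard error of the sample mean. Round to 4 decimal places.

Under SRS without replacement, Var(ȳ) = (1 − f)·s²/n with f = n/N = 2683/29593 = 0.09066333.
Var(ȳ) = (1 − 0.09066333)·123000/2683 = 0.90933667·45.844204 = 41.687816.
SE(ȳ) = √(41.687816) = 6.4566.

6.4566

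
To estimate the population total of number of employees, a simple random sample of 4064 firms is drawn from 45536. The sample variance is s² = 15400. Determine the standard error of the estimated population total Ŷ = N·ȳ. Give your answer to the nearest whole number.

Var(Ŷ) = N²·Var(ȳ) = N²·(1 − n/N)·s²/n.
f = 4064/45536 = 0.08924807; Var(ȳ) = 0.91075193·15400/4064 = 3.4511761.
Var(Ŷ) = 45536² · 3.4511761 = 7.1561078 × 10^9.
SE(Ŷ) = √(7.1561078 × 10^9) = 84594.

84594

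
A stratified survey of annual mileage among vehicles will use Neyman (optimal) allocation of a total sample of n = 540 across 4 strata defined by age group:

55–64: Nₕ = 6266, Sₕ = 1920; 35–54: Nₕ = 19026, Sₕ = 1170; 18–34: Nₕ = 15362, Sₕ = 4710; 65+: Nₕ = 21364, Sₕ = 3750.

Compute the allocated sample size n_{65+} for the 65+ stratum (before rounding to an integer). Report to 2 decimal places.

Neyman allocation: nₕ = n·NₕSₕ / Σⱼ NⱼSⱼ.
Σ NⱼSⱼ = 6266·1920 + 19026·1170 + 15362·4710 + 21364·3750 = 1.8676116 × 10^8.
n_{65+} = 540·21364·3750 / (1.8676116 × 10^8) = 231.64.

231.64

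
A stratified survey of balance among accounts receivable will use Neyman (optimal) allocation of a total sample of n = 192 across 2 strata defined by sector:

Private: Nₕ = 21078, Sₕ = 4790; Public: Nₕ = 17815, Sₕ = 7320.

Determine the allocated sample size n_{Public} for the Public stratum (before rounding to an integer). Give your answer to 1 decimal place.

108.2

Neyman allocation: nₕ = n·NₕSₕ / Σⱼ NⱼSⱼ.
Σ NⱼSⱼ = 21078·4790 + 17815·7320 = 2.3136942 × 10^8.
n_{Public} = 192·17815·7320 / (2.3136942 × 10^8) = 108.2.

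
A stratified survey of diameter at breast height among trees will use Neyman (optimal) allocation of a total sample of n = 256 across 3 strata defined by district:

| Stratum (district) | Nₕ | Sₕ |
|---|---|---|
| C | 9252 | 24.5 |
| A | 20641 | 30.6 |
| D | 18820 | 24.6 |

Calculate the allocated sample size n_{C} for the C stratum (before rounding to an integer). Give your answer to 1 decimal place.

43.9

Neyman allocation: nₕ = n·NₕSₕ / Σⱼ NⱼSⱼ.
Σ NⱼSⱼ = 9252·24.5 + 20641·30.6 + 18820·24.6 = 1.3212606 × 10^6.
n_{C} = 256·9252·24.5 / (1.3212606 × 10^6) = 43.9.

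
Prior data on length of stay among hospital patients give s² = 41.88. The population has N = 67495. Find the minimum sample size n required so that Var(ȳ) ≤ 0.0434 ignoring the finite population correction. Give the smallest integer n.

965

Without fpc, n₀ = s²/D = 41.88/0.0434 = 964.9770.
Rounding up, n = 965.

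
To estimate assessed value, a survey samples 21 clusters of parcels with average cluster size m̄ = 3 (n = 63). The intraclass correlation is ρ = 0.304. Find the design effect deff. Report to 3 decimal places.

deff = 1 + (3 − 1)·0.304 = 1 + 0.608 = 1.608.

1.608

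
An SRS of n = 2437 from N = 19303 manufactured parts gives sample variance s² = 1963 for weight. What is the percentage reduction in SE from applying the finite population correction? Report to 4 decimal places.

6.5254

f = n/N = 2437/19303 = 0.12624981.
SE_no-fpc = √(s²/n) = 0.89749572; SE_fpc = √((1−f)s²/n) = 0.83893059.
Ratio = √(1−f) = 0.93474606. Reduction = 100·(1 − 0.93474606) = 6.5254%.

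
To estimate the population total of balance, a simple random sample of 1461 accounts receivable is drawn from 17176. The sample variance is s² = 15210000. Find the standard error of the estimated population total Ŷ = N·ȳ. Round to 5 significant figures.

Var(Ŷ) = N²·Var(ȳ) = N²·(1 − n/N)·s²/n.
f = 1461/17176 = 0.08506055; Var(ȳ) = 0.91493945·15210000/1461 = 9525.1397.
Var(Ŷ) = 17176² · 9525.1397 = 2.8100589 × 10^12.
SE(Ŷ) = √(2.8100589 × 10^12) = 1.6763 × 10^6.

1.6763 × 10^6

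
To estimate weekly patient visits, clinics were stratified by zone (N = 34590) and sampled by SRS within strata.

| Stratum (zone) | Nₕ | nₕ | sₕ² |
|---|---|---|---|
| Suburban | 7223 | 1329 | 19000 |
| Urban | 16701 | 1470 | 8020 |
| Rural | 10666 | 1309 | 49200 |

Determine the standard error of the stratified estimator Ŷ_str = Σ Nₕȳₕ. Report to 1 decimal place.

75812.8

Var(Ŷ_str) = Σₕ Nₕ²(1 − fₕ)sₕ²/nₕ.
Suburban: 7223²·(1 − 1329/7223)·19000/1329 = 6.0863422 × 10^8.
Urban: 16701²·(1 − 1470/16701)·8020/1470 = 1.3878033 × 10^9.
Rural: 10666²·(1 − 1309/10666)·49200/1309 = 3.7511434 × 10^9.
Sum = 5.7475809 × 10^9.
SE = √(5.7475809 × 10^9) = 75812.8.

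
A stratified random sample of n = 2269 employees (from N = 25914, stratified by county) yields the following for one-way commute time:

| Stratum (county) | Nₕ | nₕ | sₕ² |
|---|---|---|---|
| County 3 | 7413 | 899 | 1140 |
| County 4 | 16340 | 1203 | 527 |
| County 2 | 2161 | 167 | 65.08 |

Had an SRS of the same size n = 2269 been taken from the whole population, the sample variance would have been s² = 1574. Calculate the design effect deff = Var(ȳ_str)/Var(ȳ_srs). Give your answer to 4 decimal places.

0.4029

Var(ȳ_str) = Σ Wₕ²(1−fₕ)sₕ²/nₕ with Wₕ = Nₕ/25914:
  County 3: (7413/25914)²·(1−899/7413)·1140/899 = 0.091183867
  County 4: (16340/25914)²·(1−1203/16340)·527/1203 = 0.16134962
  County 2: (2161/25914)²·(1−167/2161)·65.08/167 = 0.0025005877
  → Var(ȳ_str) = 0.25503407.
Var(ȳ_srs) = (1 − 2269/25914)·1574/2269 = 0.6329583.
deff = 0.25503407 / 0.6329583 = 0.4029.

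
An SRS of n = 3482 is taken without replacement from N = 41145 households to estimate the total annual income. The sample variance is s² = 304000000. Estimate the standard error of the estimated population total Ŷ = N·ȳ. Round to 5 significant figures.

1.1632 × 10^7

Var(Ŷ) = N²·Var(ȳ) = N²·(1 − n/N)·s²/n.
f = 3482/41145 = 0.08462754; Var(ȳ) = 0.91537246·304000000/3482 = 79917.642.
Var(Ŷ) = 41145² · 79917.642 = 1.3529346 × 10^14.
SE(Ŷ) = √(1.3529346 × 10^14) = 1.1632 × 10^7.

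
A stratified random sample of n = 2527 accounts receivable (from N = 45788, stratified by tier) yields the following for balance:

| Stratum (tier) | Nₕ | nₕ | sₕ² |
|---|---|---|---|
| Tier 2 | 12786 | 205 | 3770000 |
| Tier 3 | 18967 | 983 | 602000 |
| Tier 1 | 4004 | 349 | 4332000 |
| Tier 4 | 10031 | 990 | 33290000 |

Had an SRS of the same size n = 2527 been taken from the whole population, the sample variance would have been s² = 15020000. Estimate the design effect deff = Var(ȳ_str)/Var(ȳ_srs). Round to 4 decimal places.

Var(ȳ_str) = Σ Wₕ²(1−fₕ)sₕ²/nₕ with Wₕ = Nₕ/45788:
  Tier 2: (12786/45788)²·(1−205/12786)·3770000/205 = 1411.0227
  Tier 3: (18967/45788)²·(1−983/18967)·602000/983 = 99.637899
  Tier 1: (4004/45788)²·(1−349/4004)·4332000/349 = 86.644525
  Tier 4: (10031/45788)²·(1−990/10031)·33290000/990 = 1454.5744
  → Var(ȳ_str) = 3051.8795.
Var(ȳ_srs) = (1 − 2527/45788)·15020000/2527 = 5615.7733.
deff = 3051.8795 / 5615.7733 = 0.5434.

0.5434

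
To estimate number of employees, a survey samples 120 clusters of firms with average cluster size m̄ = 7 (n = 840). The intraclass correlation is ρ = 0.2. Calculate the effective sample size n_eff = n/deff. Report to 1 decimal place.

381.8

deff = 1 + (7 − 1)·0.2 = 1 + 1.2 = 2.2.
n_eff = 840 / 2.2 = 381.8.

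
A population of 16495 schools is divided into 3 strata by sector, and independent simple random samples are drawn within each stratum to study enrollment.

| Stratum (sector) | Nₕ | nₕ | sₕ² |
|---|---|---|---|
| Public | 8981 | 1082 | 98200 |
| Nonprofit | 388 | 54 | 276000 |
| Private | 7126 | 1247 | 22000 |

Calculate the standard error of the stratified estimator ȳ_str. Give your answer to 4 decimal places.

5.3679

Var(ȳ_str) = Σₕ Wₕ²(1 − fₕ)sₕ²/nₕ with Wₕ = Nₕ/N, N = 16495.
Public: Wₕ = 0.54446802; term = 0.54446802²·(1 − 0.12047656)·98200/1082 = 23.663359.
Nonprofit: Wₕ = 0.02352228; term = 0.02352228²·(1 − 0.13917526)·276000/54 = 2.4343828.
Private: Wₕ = 0.43200970; term = 0.43200970²·(1 − 0.17499298)·22000/1247 = 2.7164447.
Sum = 28.814187.
SE = √(28.814187) = 5.3679.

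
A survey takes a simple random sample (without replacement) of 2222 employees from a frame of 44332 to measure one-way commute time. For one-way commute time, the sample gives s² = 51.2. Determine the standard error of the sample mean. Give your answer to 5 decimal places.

Under SRS without replacement, Var(ȳ) = (1 − f)·s²/n with f = n/N = 2222/44332 = 0.05012181.
Var(ȳ) = (1 − 0.05012181)·51.2/2222 = 0.94987819·0.023042304 = 0.021887382.
SE(ȳ) = √(0.021887382) = 0.14794.

0.14794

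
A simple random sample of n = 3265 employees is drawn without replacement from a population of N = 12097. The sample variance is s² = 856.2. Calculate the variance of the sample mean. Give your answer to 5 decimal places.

Under SRS without replacement, Var(ȳ) = (1 − f)·s²/n with f = n/N = 3265/12097 = 0.26990163.
Var(ȳ) = (1 − 0.26990163)·856.2/3265 = 0.73009837·0.26223583 = 0.19145796.

0.19146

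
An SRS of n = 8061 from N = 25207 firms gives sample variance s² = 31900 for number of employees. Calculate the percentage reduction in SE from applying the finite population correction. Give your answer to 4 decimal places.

17.5253

f = n/N = 8061/25207 = 0.31979212.
SE_no-fpc = √(s²/n) = 1.9893027; SE_fpc = √((1−f)s²/n) = 1.6406718.
Ratio = √(1−f) = 0.82474716. Reduction = 100·(1 − 0.82474716) = 17.5253%.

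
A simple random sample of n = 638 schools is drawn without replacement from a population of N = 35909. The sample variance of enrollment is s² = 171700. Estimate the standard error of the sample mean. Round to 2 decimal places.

Under SRS without replacement, Var(ȳ) = (1 − f)·s²/n with f = n/N = 638/35909 = 0.01776713.
Var(ȳ) = (1 − 0.01776713)·171700/638 = 0.98223287·269.12226 = 264.34073.
SE(ȳ) = √(264.34073) = 16.26.

16.26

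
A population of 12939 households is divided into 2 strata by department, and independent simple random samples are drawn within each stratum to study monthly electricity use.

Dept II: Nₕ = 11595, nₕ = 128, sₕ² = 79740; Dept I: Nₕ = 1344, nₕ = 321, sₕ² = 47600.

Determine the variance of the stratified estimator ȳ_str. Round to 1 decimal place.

Var(ȳ_str) = Σₕ Wₕ²(1 − fₕ)sₕ²/nₕ with Wₕ = Nₕ/N, N = 12939.
Dept II: Wₕ = 0.89612799; term = 0.89612799²·(1 − 0.01103924)·79740/128 = 494.74954.
Dept I: Wₕ = 0.10387201; term = 0.10387201²·(1 − 0.23883929)·47600/321 = 1.2177984.
Sum = 495.96734.

496.0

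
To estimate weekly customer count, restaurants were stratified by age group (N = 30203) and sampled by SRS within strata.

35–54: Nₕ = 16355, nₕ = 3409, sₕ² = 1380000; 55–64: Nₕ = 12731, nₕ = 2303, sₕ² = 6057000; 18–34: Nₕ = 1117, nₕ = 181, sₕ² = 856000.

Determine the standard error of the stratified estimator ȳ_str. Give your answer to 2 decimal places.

21.96

Var(ȳ_str) = Σₕ Wₕ²(1 − fₕ)sₕ²/nₕ with Wₕ = Nₕ/N, N = 30203.
35–54: Wₕ = 0.54150250; term = 0.54150250²·(1 − 0.20843779)·1380000/3409 = 93.958932.
55–64: Wₕ = 0.42151442; term = 0.42151442²·(1 − 0.18089702)·6057000/2303 = 382.76041.
18–34: Wₕ = 0.03698308; term = 0.03698308²·(1 − 0.16204118)·856000/181 = 5.420309.
Sum = 482.13965.
SE = √(482.13965) = 21.96.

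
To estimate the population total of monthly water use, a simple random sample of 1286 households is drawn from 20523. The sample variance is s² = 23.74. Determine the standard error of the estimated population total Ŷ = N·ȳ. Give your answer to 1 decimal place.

Var(Ŷ) = N²·Var(ȳ) = N²·(1 − n/N)·s²/n.
f = 1286/20523 = 0.06266140; Var(ȳ) = 0.93733860·23.74/1286 = 0.017303591.
Var(Ŷ) = 20523² · 0.017303591 = 7.2881606 × 10^6.
SE(Ŷ) = √(7.2881606 × 10^6) = 2699.7.

2699.7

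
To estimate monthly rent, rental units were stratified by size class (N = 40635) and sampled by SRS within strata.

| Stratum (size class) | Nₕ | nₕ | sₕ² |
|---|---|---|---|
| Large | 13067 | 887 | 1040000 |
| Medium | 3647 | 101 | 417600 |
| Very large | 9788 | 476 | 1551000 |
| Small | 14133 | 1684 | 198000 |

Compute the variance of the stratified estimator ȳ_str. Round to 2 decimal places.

337.79

Var(ȳ_str) = Σₕ Wₕ²(1 − fₕ)sₕ²/nₕ with Wₕ = Nₕ/N, N = 40635.
Large: Wₕ = 0.32157008; term = 0.32157008²·(1 − 0.06788092)·1040000/887 = 113.01403.
Medium: Wₕ = 0.08975022; term = 0.08975022²·(1 − 0.02769400)·417600/101 = 32.382702.
Very large: Wₕ = 0.24087609; term = 0.24087609²·(1 − 0.04863098)·1551000/476 = 179.86276.
Small: Wₕ = 0.34780362; term = 0.34780362²·(1 − 0.11915375)·198000/1684 = 12.528279.
Sum = 337.78777.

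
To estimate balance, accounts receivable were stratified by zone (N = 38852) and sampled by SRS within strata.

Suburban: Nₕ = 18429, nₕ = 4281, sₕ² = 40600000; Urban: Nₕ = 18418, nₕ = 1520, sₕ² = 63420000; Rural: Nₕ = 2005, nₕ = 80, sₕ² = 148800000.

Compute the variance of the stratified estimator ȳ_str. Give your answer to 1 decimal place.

Var(ȳ_str) = Σₕ Wₕ²(1 − fₕ)sₕ²/nₕ with Wₕ = Nₕ/N, N = 38852.
Suburban: Wₕ = 0.47433852; term = 0.47433852²·(1 − 0.23229692)·40600000/4281 = 1638.1394.
Urban: Wₕ = 0.47405539; term = 0.47405539²·(1 − 0.08252796)·63420000/1520 = 8602.6779.
Rural: Wₕ = 0.05160609; term = 0.05160609²·(1 − 0.03990025)·148800000/80 = 4755.8845.
Sum = 14996.702.

14996.7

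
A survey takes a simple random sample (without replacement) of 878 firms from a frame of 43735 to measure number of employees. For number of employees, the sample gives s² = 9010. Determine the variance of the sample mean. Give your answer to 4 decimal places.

Under SRS without replacement, Var(ȳ) = (1 − f)·s²/n with f = n/N = 878/43735 = 0.02007545.
Var(ȳ) = (1 − 0.02007545)·9010/878 = 0.97992455·10.261959 = 10.055946.

10.0559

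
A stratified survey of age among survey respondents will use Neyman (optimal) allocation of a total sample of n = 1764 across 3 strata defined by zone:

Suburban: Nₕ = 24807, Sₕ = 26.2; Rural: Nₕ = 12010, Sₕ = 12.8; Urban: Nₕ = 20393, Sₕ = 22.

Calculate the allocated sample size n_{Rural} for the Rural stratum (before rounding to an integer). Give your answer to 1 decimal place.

216.5

Neyman allocation: nₕ = n·NₕSₕ / Σⱼ NⱼSⱼ.
Σ NⱼSⱼ = 24807·26.2 + 12010·12.8 + 20393·22 = 1.2523174 × 10^6.
n_{Rural} = 1764·12010·12.8 / (1.2523174 × 10^6) = 216.5.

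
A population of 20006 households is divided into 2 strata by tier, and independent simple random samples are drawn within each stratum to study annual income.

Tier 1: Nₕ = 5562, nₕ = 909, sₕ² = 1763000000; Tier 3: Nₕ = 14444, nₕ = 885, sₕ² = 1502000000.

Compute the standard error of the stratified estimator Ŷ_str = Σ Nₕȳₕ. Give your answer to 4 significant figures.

1.956 × 10^7

Var(Ŷ_str) = Σₕ Nₕ²(1 − fₕ)sₕ²/nₕ.
Tier 1: 5562²·(1 − 909/5562)·1763000000/909 = 5.0194076 × 10^13.
Tier 3: 14444²·(1 − 885/14444)·1502000000/885 = 3.323853 × 10^14.
Sum = 3.8257938 × 10^14.
SE = √(3.8257938 × 10^14) = 1.956 × 10^7.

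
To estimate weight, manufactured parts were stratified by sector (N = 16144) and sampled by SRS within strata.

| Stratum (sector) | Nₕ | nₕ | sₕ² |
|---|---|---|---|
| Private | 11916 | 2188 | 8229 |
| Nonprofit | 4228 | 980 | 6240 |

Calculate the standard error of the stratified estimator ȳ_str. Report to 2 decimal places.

1.42

Var(ȳ_str) = Σₕ Wₕ²(1 − fₕ)sₕ²/nₕ with Wₕ = Nₕ/N, N = 16144.
Private: Wₕ = 0.73810704; term = 0.73810704²·(1 − 0.18361866)·8229/2188 = 1.6727518.
Nonprofit: Wₕ = 0.26189296; term = 0.26189296²·(1 − 0.23178808)·6240/980 = 0.3354959.
Sum = 2.0082477.
SE = √(2.0082477) = 1.42.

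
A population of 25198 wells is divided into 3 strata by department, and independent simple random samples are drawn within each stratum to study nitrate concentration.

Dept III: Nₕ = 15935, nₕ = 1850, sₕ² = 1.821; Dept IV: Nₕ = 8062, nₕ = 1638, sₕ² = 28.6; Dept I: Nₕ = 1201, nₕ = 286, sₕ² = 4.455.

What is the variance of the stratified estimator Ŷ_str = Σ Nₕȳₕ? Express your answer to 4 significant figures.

Var(Ŷ_str) = Σₕ Nₕ²(1 − fₕ)sₕ²/nₕ.
Dept III: 15935²·(1 − 1850/15935)·1.821/1850 = 220926.16.
Dept IV: 8062²·(1 − 1638/8062)·28.6/1638 = 904274.87.
Dept I: 1201²·(1 − 286/1201)·4.455/286 = 17117.714.
Sum = 1.1423187 × 10^6.

1.142 × 10^6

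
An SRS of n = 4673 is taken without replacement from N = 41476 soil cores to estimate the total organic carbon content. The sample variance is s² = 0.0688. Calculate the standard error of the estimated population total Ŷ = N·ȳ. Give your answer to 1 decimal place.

Var(Ŷ) = N²·Var(ȳ) = N²·(1 − n/N)·s²/n.
f = 4673/41476 = 0.11266757; Var(ȳ) = 0.88733243·0.0688/4673 = 1.3064085 × 10^-5.
Var(Ŷ) = 41476² · (1.3064085 × 10^-5) = 22473.604.
SE(Ŷ) = √(22473.604) = 149.9.

149.9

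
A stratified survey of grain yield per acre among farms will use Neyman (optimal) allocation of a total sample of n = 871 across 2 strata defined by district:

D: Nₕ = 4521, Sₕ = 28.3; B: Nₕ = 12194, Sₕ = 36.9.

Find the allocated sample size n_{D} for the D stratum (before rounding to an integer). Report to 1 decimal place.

Neyman allocation: nₕ = n·NₕSₕ / Σⱼ NⱼSⱼ.
Σ NⱼSⱼ = 4521·28.3 + 12194·36.9 = 577902.9.
n_{D} = 871·4521·28.3 / 577902.9 = 192.8.

192.8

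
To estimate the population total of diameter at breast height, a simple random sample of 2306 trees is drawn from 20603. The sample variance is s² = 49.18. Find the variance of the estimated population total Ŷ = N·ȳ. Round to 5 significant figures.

8.0397 × 10^6

Var(Ŷ) = N²·Var(ȳ) = N²·(1 − n/N)·s²/n.
f = 2306/20603 = 0.11192545; Var(ȳ) = 0.88807455·49.18/2306 = 0.018939942.
Var(Ŷ) = 20603² · 0.018939942 = 8.0396949 × 10^6.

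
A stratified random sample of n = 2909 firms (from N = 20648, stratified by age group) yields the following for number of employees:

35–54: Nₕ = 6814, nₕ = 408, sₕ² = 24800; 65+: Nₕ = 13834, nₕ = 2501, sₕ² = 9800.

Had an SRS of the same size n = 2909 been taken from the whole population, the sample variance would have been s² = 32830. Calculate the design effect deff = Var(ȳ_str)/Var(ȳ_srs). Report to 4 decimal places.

0.7905

Var(ȳ_str) = Σ Wₕ²(1−fₕ)sₕ²/nₕ with Wₕ = Nₕ/20648:
  35–54: (6814/20648)²·(1−408/6814)·24800/408 = 6.2233553
  65+: (13834/20648)²·(1−2501/13834)·9800/2501 = 1.4409505
  → Var(ȳ_str) = 7.6643058.
Var(ȳ_srs) = (1 − 2909/20648)·32830/2909 = 9.6956807.
deff = 7.6643058 / 9.6956807 = 0.7905.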